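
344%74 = 48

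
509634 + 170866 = 680500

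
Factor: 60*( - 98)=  - 5880 = - 2^3 * 3^1*5^1*7^2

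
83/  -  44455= - 1 + 44372/44455 = - 0.00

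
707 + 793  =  1500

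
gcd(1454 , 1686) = 2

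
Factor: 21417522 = 2^1*3^1*7^1*19^1*26839^1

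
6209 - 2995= 3214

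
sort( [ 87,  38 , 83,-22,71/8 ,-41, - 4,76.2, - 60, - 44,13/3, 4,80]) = [  -  60, - 44, - 41, - 22,  -  4,4,13/3, 71/8, 38,76.2, 80,83,87 ]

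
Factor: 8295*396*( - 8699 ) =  - 28574649180 =- 2^2*3^3  *  5^1  *7^1*11^1*79^1*8699^1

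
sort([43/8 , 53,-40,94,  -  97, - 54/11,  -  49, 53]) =[-97,  -  49, - 40, - 54/11, 43/8, 53,53 , 94]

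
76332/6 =12722 = 12722.00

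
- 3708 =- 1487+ -2221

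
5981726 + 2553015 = 8534741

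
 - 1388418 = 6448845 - 7837263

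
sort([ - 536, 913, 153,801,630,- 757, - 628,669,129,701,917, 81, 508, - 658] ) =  [  -  757,-658,-628, - 536,81, 129,  153,508,630,669, 701,801,913,917 ]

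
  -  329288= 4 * ( - 82322 ) 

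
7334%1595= 954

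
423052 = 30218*14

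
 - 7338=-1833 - 5505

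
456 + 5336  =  5792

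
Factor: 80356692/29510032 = 2^( - 2)*3^1*13^1*53^1*9719^1*1844377^(-1) = 20089173/7377508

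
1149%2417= 1149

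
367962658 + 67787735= 435750393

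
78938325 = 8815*8955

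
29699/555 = 29699/555 = 53.51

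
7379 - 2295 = 5084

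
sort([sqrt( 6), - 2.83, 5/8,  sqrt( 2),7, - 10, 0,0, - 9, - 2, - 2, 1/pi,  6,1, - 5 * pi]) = [ - 5*pi, - 10,  -  9, - 2.83, - 2, - 2 , 0,0, 1/pi,5/8,1, sqrt( 2),sqrt( 6),  6 , 7]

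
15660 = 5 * 3132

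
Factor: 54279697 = 331^1*163987^1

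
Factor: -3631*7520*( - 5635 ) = 2^5*5^2*7^2*23^1*47^1 *3631^1 = 153864351200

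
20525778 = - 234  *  ( - 87717 )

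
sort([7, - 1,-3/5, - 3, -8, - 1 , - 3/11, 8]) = [- 8, - 3,  -  1  , -1, - 3/5, - 3/11,7, 8 ] 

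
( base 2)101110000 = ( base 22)gg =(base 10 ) 368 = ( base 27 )DH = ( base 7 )1034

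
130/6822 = 65/3411 =0.02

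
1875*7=13125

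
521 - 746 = -225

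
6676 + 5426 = 12102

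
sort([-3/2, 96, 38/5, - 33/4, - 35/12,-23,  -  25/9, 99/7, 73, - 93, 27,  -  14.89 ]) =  [-93, - 23, - 14.89 , - 33/4, -35/12,- 25/9,-3/2,  38/5,99/7,  27, 73,96 ]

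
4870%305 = 295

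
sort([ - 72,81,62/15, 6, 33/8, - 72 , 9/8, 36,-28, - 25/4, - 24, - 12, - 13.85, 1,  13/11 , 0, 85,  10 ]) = [ - 72, - 72, - 28, - 24,-13.85, - 12, - 25/4 , 0, 1, 9/8, 13/11, 33/8,  62/15, 6, 10,36,  81, 85]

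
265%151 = 114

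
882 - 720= 162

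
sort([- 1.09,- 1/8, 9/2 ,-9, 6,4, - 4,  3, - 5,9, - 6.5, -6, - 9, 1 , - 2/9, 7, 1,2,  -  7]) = [ -9, - 9, - 7, - 6.5 , - 6, - 5,  -  4, - 1.09, - 2/9, - 1/8,  1, 1,2,3, 4,9/2,6 , 7,9 ]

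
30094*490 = 14746060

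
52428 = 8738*6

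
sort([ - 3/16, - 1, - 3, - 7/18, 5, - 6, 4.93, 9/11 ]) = [-6, - 3, - 1, - 7/18, - 3/16,9/11, 4.93, 5 ]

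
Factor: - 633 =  - 3^1*211^1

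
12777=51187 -38410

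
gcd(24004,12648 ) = 68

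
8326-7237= 1089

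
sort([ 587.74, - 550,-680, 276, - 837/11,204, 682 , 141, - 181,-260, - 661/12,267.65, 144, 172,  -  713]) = [ - 713,-680,-550, - 260, - 181, - 837/11, - 661/12, 141,144,  172, 204,  267.65 , 276, 587.74, 682]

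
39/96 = 13/32 = 0.41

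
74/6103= 74/6103 = 0.01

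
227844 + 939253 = 1167097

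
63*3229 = 203427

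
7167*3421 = 24518307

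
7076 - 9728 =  - 2652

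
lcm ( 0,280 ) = 0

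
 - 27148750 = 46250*( -587)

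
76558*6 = 459348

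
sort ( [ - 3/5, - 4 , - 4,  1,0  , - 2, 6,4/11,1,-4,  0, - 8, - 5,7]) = [-8, - 5, - 4, - 4, - 4,-2 , - 3/5, 0, 0, 4/11,1, 1, 6, 7]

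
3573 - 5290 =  -1717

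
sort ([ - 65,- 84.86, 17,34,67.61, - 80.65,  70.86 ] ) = [ - 84.86, - 80.65 ,-65,17,  34, 67.61, 70.86 ] 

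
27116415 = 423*64105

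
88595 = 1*88595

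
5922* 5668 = 33565896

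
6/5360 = 3/2680 = 0.00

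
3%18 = 3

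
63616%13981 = 7692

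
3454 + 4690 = 8144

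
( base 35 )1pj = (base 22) 487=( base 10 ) 2119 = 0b100001000111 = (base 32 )227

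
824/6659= 824/6659 = 0.12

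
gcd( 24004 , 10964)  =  4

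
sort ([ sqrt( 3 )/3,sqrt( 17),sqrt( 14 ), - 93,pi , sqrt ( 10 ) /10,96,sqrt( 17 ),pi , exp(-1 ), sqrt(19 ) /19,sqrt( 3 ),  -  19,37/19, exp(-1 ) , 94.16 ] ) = [ - 93, - 19,sqrt( 19 ) /19,sqrt( 10)/10,exp( - 1 ), exp( - 1), sqrt(3)/3,  sqrt(3 ) , 37/19,pi,pi,  sqrt(14),sqrt( 17),sqrt( 17 ),94.16 , 96 ]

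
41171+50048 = 91219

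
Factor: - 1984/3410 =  - 32/55 = - 2^5*5^( - 1)*11^( - 1)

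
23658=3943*6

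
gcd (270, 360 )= 90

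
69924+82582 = 152506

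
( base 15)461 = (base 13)5B3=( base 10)991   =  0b1111011111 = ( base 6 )4331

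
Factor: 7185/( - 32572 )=-2^( - 2)*3^1*5^1*17^( - 1 ) = - 15/68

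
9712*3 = 29136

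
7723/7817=7723/7817 = 0.99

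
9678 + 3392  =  13070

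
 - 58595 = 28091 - 86686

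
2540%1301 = 1239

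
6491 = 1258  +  5233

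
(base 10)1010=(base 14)522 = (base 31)11I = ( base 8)1762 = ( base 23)1kl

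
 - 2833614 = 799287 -3632901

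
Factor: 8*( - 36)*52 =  - 14976 = - 2^7* 3^2*13^1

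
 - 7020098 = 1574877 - 8594975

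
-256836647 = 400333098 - 657169745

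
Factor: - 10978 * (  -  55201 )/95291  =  605996578/95291  =  2^1*7^(  -  1 )*11^1*499^1*13613^( - 1)*55201^1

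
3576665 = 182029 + 3394636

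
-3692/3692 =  - 1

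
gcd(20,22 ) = 2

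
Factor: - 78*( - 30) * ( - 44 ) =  - 102960 = - 2^4*3^2*5^1 * 11^1 * 13^1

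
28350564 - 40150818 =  - 11800254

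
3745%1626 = 493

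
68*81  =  5508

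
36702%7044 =1482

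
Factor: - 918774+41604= - 2^1*3^1 * 5^1*7^1*4177^1 = - 877170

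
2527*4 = 10108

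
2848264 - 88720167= - 85871903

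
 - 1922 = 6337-8259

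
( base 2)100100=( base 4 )210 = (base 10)36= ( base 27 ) 19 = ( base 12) 30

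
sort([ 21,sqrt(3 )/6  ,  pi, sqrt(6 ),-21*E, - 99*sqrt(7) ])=[ - 99*sqrt( 7 ), - 21*E,sqrt(3)/6, sqrt( 6 ) , pi,  21 ]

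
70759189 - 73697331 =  - 2938142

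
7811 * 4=31244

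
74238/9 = 8248 + 2/3 = 8248.67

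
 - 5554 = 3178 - 8732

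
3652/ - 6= - 609 + 1/3 = - 608.67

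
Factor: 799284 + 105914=2^1 * 7^1*19^1 *41^1 * 83^1 = 905198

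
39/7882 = 39/7882= 0.00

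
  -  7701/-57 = 2567/19 = 135.11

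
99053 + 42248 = 141301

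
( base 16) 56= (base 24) 3E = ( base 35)2g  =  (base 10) 86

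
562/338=281/169 = 1.66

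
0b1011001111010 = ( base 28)79E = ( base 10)5754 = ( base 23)AK4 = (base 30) 6bo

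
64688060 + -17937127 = 46750933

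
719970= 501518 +218452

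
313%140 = 33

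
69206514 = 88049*786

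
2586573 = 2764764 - 178191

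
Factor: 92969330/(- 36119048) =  - 2^(-2)*5^1*7^(-1) * 89^( - 1 )*233^1*7247^(  -  1)*39901^1 = - 46484665/18059524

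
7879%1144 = 1015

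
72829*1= 72829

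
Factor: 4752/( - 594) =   -  2^3 = - 8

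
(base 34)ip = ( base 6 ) 2541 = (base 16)27d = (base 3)212121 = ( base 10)637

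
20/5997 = 20/5997 = 0.00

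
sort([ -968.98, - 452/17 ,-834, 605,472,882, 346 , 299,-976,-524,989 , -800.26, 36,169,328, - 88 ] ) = [ - 976, - 968.98, - 834, -800.26, - 524,-88,  -  452/17  ,  36,  169, 299,328, 346, 472 , 605, 882,989]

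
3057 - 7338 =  -4281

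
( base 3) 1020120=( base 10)906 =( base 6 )4110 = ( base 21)213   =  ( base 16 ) 38a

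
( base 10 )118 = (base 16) 76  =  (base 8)166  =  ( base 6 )314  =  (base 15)7d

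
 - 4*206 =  - 824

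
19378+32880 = 52258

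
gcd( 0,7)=7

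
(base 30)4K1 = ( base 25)6I1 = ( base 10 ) 4201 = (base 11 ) 317a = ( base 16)1069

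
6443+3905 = 10348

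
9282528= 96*96693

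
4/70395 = 4/70395 = 0.00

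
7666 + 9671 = 17337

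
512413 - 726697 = -214284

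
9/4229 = 9/4229 = 0.00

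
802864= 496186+306678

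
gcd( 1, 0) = 1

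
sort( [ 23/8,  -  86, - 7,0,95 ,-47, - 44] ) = [ - 86 , - 47 ,-44, - 7, 0,23/8, 95] 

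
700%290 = 120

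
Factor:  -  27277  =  -27277^1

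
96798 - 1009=95789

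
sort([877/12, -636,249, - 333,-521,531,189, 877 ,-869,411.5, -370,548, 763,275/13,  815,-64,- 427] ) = [-869, - 636, - 521, - 427,-370 , - 333, - 64,275/13,877/12,189 , 249,411.5,  531 , 548, 763,815,877]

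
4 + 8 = 12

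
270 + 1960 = 2230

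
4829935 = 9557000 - 4727065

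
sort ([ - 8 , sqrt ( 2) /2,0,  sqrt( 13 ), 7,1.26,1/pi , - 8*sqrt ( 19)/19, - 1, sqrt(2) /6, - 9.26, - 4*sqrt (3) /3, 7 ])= [ - 9.26,-8,-4* sqrt(3)/3, - 8*sqrt( 19)/19,- 1,0, sqrt( 2) /6,  1/pi,  sqrt ( 2 ) /2,1.26, sqrt(13 ),7, 7 ]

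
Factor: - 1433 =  - 1433^1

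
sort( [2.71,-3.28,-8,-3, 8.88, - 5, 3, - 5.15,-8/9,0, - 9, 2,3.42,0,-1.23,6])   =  [ - 9 ,-8,- 5.15, - 5,  -  3.28,-3, - 1.23, - 8/9, 0,0,2, 2.71,3, 3.42,6, 8.88]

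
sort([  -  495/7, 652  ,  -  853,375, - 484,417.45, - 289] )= [ - 853, - 484,-289,  -  495/7, 375, 417.45 , 652] 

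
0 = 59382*0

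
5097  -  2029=3068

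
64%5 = 4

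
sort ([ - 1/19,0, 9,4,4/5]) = [-1/19, 0, 4/5 , 4, 9 ]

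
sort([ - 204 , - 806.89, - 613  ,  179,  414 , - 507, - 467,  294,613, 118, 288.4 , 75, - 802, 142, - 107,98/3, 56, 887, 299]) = [ - 806.89, - 802, - 613, - 507, - 467, - 204, - 107,98/3,56 , 75, 118, 142, 179,288.4, 294,299,  414, 613,887]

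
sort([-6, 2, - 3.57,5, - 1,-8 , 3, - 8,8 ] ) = [-8,-8, - 6,-3.57,- 1,2,3, 5, 8]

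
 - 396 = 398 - 794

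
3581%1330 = 921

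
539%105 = 14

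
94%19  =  18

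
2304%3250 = 2304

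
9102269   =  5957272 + 3144997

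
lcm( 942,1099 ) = 6594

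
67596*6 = 405576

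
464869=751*619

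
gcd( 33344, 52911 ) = 1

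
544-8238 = - 7694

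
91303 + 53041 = 144344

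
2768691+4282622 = 7051313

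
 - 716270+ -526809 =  - 1243079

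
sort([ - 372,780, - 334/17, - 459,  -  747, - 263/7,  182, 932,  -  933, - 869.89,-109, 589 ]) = [ -933,  -  869.89, -747,  -  459, - 372,-109, - 263/7,-334/17 , 182, 589 , 780,932 ] 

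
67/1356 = 67/1356= 0.05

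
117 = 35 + 82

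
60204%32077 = 28127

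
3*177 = 531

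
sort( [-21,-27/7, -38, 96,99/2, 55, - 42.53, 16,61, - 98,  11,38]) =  [  -  98,-42.53, - 38,-21, - 27/7, 11, 16, 38, 99/2,55,61, 96 ]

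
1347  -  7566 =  - 6219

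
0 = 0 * 4517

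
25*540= 13500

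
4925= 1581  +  3344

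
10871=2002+8869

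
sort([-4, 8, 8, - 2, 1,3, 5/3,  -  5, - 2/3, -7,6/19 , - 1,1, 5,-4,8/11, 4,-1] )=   [-7, - 5, - 4, - 4,-2,-1, - 1, - 2/3,6/19,8/11, 1,1, 5/3, 3,4,5,8, 8]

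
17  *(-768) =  -13056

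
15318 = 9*1702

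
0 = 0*10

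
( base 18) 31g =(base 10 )1006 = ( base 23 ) 1kh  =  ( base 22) 21g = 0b1111101110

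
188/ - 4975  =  - 188/4975 = - 0.04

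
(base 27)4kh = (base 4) 312101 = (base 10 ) 3473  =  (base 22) 73J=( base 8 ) 6621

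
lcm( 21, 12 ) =84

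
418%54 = 40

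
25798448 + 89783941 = 115582389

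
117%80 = 37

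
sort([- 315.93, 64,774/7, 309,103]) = [ - 315.93, 64 , 103,774/7, 309] 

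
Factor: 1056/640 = 33/20 = 2^ ( - 2)*3^1*5^ ( - 1)*11^1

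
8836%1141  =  849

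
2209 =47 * 47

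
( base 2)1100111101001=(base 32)6f9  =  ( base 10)6633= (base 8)14751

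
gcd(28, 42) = 14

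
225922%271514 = 225922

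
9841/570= 17+ 151/570 = 17.26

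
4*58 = 232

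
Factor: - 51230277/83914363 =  - 3^2* 7^1* 13^(- 1)*17^( - 1 )*53^1*67^1* 229^1 * 379703^( - 1 ) 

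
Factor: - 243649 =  - 7^1*34807^1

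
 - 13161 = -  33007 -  - 19846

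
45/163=45/163 = 0.28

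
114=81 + 33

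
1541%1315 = 226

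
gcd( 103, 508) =1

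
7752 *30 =232560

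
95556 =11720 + 83836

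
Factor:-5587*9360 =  - 52294320 = - 2^4* 3^2*5^1*13^1*37^1 * 151^1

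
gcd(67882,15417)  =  1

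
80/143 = 80/143 = 0.56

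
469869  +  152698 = 622567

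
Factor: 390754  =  2^1*7^1 * 13^1*19^1*113^1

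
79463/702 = 113 + 137/702 = 113.20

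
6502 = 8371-1869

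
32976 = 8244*4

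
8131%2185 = 1576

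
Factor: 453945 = 3^1*5^1*53^1*571^1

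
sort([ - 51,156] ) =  [ - 51,156] 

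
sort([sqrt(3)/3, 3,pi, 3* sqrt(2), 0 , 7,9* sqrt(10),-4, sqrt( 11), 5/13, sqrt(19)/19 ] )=[ - 4, 0, sqrt(19)/19,5/13, sqrt( 3)/3,3,pi,sqrt( 11 ), 3 * sqrt( 2 ),7, 9* sqrt( 10)]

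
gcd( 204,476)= 68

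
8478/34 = 249 +6/17 = 249.35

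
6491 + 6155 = 12646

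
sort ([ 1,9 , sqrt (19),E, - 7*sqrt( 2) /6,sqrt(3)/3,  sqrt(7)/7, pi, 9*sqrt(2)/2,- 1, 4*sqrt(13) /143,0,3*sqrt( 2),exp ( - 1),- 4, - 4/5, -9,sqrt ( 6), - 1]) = [- 9, - 4, - 7*sqrt(2 ) /6, - 1, - 1,-4/5, 0, 4*sqrt(13) /143,exp(-1) , sqrt(7)/7,sqrt(3) /3, 1,sqrt(6),E,pi,3*sqrt(2),sqrt( 19), 9*sqrt(2 ) /2, 9]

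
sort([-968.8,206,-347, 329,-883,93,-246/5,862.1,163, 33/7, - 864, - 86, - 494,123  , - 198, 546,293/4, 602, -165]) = [-968.8, - 883,-864 ,-494, - 347,-198, - 165,-86,-246/5, 33/7,293/4,93, 123,163, 206,329,546,602,862.1]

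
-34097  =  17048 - 51145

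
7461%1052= 97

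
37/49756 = 37/49756 = 0.00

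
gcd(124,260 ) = 4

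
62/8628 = 31/4314 = 0.01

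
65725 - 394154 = -328429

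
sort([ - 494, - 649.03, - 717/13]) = [-649.03, - 494, - 717/13]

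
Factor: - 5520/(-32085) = 16/93 = 2^4*3^( - 1 )*31^ (- 1)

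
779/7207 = 779/7207 = 0.11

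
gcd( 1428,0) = 1428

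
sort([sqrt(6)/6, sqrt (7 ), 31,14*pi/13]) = [ sqrt( 6 ) /6,sqrt ( 7), 14*pi/13,31 ] 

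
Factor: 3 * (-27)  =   - 81= -  3^4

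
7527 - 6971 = 556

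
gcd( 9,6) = 3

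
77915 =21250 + 56665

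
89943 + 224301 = 314244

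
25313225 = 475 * 53291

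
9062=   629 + 8433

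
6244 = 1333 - - 4911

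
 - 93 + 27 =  - 66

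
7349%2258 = 575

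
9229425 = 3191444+6037981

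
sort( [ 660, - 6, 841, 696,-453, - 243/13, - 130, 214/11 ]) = [- 453,-130, - 243/13, - 6, 214/11, 660,696, 841]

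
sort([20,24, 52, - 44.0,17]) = [ - 44.0, 17, 20,24, 52]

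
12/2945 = 12/2945=0.00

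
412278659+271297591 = 683576250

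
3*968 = 2904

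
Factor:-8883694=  - 2^1*811^1*5477^1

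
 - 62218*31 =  - 1928758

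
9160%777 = 613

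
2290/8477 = 2290/8477= 0.27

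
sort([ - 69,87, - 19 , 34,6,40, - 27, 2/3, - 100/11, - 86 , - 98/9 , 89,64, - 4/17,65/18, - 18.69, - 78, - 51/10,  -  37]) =[ - 86, - 78, - 69, - 37, - 27, - 19,-18.69, - 98/9 , - 100/11, - 51/10 , -4/17, 2/3  ,  65/18, 6,34,40,  64,87,89 ] 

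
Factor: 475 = 5^2*19^1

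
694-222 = 472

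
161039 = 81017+80022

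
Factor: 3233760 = 2^5*3^1*5^1*6737^1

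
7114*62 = 441068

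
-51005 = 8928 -59933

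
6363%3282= 3081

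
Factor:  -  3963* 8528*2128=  - 71918875392 = - 2^8*3^1 *7^1*13^1*19^1* 41^1 * 1321^1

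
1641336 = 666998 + 974338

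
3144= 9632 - 6488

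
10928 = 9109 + 1819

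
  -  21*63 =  - 1323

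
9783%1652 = 1523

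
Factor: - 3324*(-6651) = 2^2*3^3* 277^1*739^1 = 22107924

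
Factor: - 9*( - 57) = 513  =  3^3  *  19^1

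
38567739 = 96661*399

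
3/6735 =1/2245  =  0.00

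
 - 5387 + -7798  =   - 13185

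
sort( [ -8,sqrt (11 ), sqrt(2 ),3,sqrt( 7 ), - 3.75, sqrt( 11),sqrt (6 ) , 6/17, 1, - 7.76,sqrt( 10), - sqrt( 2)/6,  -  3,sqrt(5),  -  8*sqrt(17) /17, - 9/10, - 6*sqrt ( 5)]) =[-6*sqrt(5 ), - 8, - 7.76, - 3.75, - 3, - 8*sqrt(17)/17, - 9/10, - sqrt( 2 ) /6,6/17,1,sqrt(2),sqrt( 5) , sqrt(  6),sqrt (7),3,sqrt(10), sqrt( 11),sqrt (11)] 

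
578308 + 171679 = 749987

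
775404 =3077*252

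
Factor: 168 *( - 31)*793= - 4129944 = - 2^3*3^1 * 7^1*13^1 * 31^1*61^1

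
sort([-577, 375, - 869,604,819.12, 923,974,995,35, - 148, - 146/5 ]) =[ - 869 , - 577, - 148, - 146/5,35,  375,604,819.12,923, 974 , 995]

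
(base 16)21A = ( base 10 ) 538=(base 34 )fs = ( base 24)MA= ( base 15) 25D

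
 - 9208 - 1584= - 10792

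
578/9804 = 289/4902 = 0.06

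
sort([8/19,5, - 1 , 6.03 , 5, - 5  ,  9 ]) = [ - 5, -1,  8/19,  5,5, 6.03,9]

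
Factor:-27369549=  - 3^3*1013687^1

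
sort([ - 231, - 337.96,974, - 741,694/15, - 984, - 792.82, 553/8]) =[ - 984, - 792.82, - 741, - 337.96, - 231,  694/15,553/8,974]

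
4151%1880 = 391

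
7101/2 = 3550 + 1/2 = 3550.50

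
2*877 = 1754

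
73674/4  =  36837/2 = 18418.50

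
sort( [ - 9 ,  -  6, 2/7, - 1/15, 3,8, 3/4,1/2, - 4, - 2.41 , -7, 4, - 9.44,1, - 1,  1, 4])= [ - 9.44, - 9, - 7 , - 6, - 4, - 2.41,- 1, - 1/15,  2/7, 1/2, 3/4, 1, 1,3,4,  4, 8 ]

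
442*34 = 15028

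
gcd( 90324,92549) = 1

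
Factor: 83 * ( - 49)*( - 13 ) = 52871=7^2* 13^1*83^1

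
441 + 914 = 1355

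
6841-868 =5973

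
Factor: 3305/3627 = 3^ ( - 2 )*5^1*13^( - 1 )*31^ (-1) *661^1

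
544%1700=544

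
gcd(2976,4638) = 6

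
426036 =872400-446364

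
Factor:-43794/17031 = - 18/7 = - 2^1*3^2* 7^( - 1) 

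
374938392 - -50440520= 425378912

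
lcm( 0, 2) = 0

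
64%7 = 1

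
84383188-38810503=45572685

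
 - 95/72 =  - 2 + 49/72 = - 1.32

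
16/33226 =8/16613= 0.00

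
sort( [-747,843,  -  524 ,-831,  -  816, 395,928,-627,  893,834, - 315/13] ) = [ - 831, - 816,  -  747,-627, - 524, - 315/13,395,834 , 843,893, 928]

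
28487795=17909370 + 10578425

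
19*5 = 95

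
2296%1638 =658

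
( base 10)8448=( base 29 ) a19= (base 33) 7p0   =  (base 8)20400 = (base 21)j36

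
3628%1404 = 820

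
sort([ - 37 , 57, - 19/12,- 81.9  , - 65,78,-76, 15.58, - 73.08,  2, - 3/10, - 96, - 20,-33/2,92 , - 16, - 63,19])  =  [ - 96, - 81.9, - 76, - 73.08, - 65, - 63, - 37, - 20,  -  33/2, - 16,- 19/12, - 3/10,2,15.58, 19,57,78,92] 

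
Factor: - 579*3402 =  - 2^1*3^6*7^1*193^1 = - 1969758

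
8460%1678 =70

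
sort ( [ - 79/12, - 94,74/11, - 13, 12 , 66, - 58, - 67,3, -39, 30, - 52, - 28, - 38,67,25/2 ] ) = [- 94,-67, - 58, - 52, -39, - 38, - 28,- 13, - 79/12,3, 74/11,12,  25/2,30,66,67]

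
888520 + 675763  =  1564283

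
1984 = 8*248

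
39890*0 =0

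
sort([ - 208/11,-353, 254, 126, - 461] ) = [  -  461, - 353,  -  208/11, 126, 254 ]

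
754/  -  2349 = - 26/81 = - 0.32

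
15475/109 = 141 + 106/109=141.97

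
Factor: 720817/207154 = 2^ (  -  1)*17^1*109^1 * 389^1*103577^(- 1)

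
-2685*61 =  - 163785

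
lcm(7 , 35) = 35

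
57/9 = 19/3=6.33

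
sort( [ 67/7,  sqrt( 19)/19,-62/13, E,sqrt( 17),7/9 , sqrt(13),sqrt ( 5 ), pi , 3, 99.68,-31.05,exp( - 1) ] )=[ - 31.05,-62/13 , sqrt( 19 )/19,exp(-1), 7/9,  sqrt( 5), E, 3, pi,sqrt( 13), sqrt( 17),  67/7,  99.68]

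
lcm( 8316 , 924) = 8316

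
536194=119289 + 416905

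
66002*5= 330010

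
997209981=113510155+883699826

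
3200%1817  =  1383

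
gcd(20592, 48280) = 8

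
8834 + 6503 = 15337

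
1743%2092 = 1743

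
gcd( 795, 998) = 1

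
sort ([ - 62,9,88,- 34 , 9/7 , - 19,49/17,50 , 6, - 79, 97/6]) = [ - 79 ,-62,-34, - 19 , 9/7,49/17, 6, 9 , 97/6,50,88 ] 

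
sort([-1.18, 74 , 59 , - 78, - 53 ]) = [-78,  -  53, - 1.18,59, 74] 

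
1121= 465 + 656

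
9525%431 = 43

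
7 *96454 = 675178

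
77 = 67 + 10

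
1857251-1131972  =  725279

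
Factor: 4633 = 41^1*113^1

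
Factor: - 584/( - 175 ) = 2^3*5^( - 2)*7^( - 1)*73^1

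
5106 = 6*851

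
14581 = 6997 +7584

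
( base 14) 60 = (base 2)1010100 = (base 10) 84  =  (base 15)59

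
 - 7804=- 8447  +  643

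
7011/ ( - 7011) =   -  1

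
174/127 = 174/127=1.37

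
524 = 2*262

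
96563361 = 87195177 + 9368184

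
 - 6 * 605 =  - 3630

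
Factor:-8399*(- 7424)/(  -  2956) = -2^6*29^1 * 37^1*227^1*739^(-1 ) = - 15588544/739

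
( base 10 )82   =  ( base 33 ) 2g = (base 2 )1010010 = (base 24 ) 3A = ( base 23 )3D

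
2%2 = 0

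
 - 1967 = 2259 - 4226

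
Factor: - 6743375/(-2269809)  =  3^( - 3 )* 5^3* 73^1*739^1*84067^(-1)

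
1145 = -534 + 1679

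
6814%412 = 222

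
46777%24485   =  22292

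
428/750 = 214/375=0.57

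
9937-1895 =8042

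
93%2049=93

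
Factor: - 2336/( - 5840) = 2/5=   2^1*5^( - 1 ) 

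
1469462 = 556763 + 912699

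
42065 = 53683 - 11618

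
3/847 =3/847 = 0.00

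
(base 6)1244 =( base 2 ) 100111100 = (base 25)CG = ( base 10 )316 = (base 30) AG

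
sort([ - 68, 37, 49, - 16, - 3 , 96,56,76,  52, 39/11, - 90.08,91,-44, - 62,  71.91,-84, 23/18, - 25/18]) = [-90.08, - 84,-68,-62,-44, - 16,- 3,  -  25/18, 23/18, 39/11,37,49, 52, 56, 71.91,76, 91, 96 ] 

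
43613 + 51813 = 95426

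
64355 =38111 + 26244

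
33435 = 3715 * 9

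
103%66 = 37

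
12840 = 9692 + 3148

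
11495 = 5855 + 5640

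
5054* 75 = 379050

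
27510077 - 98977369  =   - 71467292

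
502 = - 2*(-251) 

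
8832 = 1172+7660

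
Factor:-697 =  - 17^1*41^1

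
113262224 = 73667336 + 39594888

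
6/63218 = 3/31609 = 0.00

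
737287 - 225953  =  511334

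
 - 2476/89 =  - 28 +16/89=- 27.82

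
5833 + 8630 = 14463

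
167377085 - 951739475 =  - 784362390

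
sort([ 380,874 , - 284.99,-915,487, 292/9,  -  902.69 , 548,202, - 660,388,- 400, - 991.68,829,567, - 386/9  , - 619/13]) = [ -991.68, - 915, - 902.69, - 660, - 400, - 284.99,-619/13, - 386/9, 292/9,202,380,388 , 487,548, 567, 829,874]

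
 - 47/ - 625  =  47/625 = 0.08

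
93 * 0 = 0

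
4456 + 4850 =9306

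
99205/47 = 2110+35/47 = 2110.74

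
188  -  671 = -483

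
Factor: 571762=2^1*263^1*1087^1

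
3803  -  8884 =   -  5081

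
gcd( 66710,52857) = 7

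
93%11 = 5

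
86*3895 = 334970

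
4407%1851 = 705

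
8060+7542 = 15602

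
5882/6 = 2941/3= 980.33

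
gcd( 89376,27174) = 42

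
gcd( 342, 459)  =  9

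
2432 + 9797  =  12229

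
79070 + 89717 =168787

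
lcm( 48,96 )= 96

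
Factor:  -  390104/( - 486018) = 484/603 = 2^2 * 3^( - 2)*11^2*67^ ( - 1 )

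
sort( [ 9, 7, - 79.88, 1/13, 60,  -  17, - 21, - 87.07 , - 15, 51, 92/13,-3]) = [ - 87.07, - 79.88, - 21, - 17, - 15,-3, 1/13,7, 92/13,9, 51,60]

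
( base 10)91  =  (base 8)133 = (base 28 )37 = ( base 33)2P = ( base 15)61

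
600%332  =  268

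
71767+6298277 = 6370044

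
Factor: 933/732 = 2^( - 2)*61^( - 1 )*311^1 = 311/244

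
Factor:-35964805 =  - 5^1*31^1*331^1*701^1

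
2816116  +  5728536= 8544652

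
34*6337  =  215458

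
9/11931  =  3/3977 = 0.00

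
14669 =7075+7594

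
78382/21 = 3732 + 10/21 = 3732.48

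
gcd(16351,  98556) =1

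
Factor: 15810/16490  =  93/97 =3^1*31^1*97^ ( - 1) 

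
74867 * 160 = 11978720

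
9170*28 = 256760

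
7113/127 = 7113/127 = 56.01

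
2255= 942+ 1313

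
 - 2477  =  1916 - 4393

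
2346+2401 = 4747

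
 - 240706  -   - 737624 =496918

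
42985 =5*8597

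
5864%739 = 691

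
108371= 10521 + 97850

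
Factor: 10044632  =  2^3 * 13^1*59^1 * 1637^1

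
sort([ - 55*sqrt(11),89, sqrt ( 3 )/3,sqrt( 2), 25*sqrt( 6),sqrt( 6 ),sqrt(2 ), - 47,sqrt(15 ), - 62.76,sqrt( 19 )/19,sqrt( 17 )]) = [ - 55 * sqrt(11 ), - 62.76 , - 47,sqrt( 19 )/19, sqrt( 3 ) /3,  sqrt( 2),sqrt(2 ) , sqrt ( 6),  sqrt(15 ), sqrt( 17) , 25 * sqrt(6 ),89] 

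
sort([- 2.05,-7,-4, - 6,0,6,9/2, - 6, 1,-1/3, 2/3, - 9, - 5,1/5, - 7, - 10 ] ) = [ - 10, - 9, - 7, - 7, - 6, - 6,-5, - 4, - 2.05, - 1/3,0,  1/5, 2/3,1, 9/2, 6]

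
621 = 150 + 471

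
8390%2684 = 338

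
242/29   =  242/29 = 8.34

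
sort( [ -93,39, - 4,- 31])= [-93, - 31, - 4, 39]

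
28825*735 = 21186375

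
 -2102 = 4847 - 6949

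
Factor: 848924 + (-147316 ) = 2^3*87701^1 =701608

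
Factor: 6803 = 6803^1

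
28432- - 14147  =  42579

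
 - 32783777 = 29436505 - 62220282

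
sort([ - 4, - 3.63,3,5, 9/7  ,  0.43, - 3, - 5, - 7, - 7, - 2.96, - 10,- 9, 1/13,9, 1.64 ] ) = [-10,  -  9 , - 7, - 7,  -  5 , - 4, - 3.63, - 3, - 2.96 , 1/13,0.43, 9/7, 1.64,3,  5  ,  9]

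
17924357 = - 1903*( - 9419) 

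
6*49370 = 296220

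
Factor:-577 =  - 577^1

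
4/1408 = 1/352 = 0.00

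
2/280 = 1/140= 0.01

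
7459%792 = 331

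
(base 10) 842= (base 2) 1101001010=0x34a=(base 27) 145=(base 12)5a2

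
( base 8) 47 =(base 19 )21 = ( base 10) 39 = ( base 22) 1h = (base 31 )18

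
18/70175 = 18/70175 =0.00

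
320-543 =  - 223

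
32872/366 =16436/183=89.81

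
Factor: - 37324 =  - 2^2*7^1*31^1*43^1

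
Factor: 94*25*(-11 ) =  - 2^1*5^2*11^1*47^1 = - 25850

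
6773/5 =6773/5 = 1354.60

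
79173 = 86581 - 7408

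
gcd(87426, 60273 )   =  9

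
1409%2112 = 1409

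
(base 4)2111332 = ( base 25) F8N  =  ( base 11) 7236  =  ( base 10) 9598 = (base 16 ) 257e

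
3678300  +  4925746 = 8604046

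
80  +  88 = 168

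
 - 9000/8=  -  1125 = - 1125.00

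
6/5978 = 3/2989  =  0.00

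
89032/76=22258/19= 1171.47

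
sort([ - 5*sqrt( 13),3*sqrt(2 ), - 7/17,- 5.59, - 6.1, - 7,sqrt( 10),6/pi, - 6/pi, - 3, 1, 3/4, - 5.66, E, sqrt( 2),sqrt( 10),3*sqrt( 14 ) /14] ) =[ - 5 * sqrt (13), - 7, - 6.1, - 5.66, - 5.59, - 3, - 6/pi, - 7/17,3/4,3 * sqrt( 14) /14, 1 , sqrt( 2 ), 6/pi, E, sqrt (10 ),sqrt(10), 3 * sqrt( 2) ] 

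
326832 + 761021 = 1087853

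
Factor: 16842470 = 2^1*5^1*1684247^1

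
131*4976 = 651856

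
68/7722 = 34/3861 = 0.01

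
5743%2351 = 1041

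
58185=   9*6465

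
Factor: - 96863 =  - 13^1*7451^1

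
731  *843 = 616233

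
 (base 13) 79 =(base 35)2U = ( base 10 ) 100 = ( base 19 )55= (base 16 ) 64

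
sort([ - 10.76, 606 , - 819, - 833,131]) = [- 833, - 819, - 10.76,131 , 606]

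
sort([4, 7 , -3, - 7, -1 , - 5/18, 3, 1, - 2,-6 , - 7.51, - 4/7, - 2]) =[ - 7.51, - 7, - 6, - 3, - 2, - 2, - 1, - 4/7, - 5/18 , 1,3,4, 7 ] 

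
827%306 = 215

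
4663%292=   283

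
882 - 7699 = - 6817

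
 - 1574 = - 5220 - -3646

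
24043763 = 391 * 61493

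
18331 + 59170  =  77501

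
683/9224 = 683/9224 = 0.07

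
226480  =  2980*76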